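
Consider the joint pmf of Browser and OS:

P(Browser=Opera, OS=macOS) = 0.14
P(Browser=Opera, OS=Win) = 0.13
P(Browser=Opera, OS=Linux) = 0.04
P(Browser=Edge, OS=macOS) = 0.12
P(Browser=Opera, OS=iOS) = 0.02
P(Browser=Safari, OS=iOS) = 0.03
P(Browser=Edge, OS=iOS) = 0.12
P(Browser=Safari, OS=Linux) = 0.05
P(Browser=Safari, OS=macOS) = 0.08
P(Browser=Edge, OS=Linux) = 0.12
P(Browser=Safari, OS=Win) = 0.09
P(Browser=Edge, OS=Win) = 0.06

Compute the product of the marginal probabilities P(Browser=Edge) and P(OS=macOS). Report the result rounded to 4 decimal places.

0.1428

P(Browser=Edge) = 0.06 + 0.12 + 0.12 + 0.12 = 0.42.
P(OS=macOS) = 0.08 + 0.12 + 0.14 = 0.34.
Product: 0.42 × 0.34 = 0.1428.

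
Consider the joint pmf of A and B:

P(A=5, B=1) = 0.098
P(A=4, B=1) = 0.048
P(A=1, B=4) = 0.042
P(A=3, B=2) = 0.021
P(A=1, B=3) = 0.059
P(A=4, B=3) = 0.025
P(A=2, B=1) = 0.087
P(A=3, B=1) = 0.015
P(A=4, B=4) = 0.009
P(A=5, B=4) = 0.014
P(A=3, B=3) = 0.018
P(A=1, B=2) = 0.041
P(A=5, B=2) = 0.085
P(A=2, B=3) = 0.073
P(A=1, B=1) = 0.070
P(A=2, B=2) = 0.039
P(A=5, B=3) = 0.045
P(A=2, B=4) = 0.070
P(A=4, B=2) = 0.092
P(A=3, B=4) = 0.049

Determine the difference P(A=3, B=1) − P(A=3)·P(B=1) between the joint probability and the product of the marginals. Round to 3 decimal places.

P(A=3) = 0.015 + 0.021 + 0.018 + 0.049 = 0.103.
P(B=1) = 0.070 + 0.087 + 0.015 + 0.048 + 0.098 = 0.318.
P(A=3, B=1) − P(A=3)P(B=1) = 0.015 − 0.103×0.318 = -0.018.

-0.018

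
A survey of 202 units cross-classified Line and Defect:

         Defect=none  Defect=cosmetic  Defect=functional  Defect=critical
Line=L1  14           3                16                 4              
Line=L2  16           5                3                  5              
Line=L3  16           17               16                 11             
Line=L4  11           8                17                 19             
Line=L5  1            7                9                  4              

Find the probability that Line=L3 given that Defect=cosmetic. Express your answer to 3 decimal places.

0.425

Total with Defect=cosmetic: 3 + 5 + 17 + 8 + 7 = 40.
P(Line=L3 | Defect=cosmetic) = 17/40 = 0.425.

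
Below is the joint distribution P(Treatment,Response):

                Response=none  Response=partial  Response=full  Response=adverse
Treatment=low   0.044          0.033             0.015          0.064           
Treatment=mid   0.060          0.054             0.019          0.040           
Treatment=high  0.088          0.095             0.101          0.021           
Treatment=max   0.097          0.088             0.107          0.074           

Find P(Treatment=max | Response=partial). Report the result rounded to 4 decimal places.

0.3259

P(Response=partial) = 0.033 + 0.054 + 0.095 + 0.088 = 0.270.
P(Treatment=max | Response=partial) = 0.088/0.270 = 0.3259.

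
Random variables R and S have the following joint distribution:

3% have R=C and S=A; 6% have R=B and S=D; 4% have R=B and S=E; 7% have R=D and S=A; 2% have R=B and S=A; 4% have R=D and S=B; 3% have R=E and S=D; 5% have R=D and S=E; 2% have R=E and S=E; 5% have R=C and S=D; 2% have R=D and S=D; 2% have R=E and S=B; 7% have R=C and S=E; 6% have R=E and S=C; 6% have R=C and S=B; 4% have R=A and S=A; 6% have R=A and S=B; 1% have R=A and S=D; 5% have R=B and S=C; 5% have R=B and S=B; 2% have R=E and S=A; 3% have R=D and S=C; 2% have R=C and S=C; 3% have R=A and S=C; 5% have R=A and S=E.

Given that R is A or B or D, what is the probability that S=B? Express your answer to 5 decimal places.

P(R=A) = 0.04 + 0.06 + 0.03 + 0.01 + 0.05 = 0.19.
P(R=B) = 0.02 + 0.05 + 0.05 + 0.06 + 0.04 = 0.22.
P(R=D) = 0.07 + 0.04 + 0.03 + 0.02 + 0.05 = 0.21.
P(R ∈ {A, B, D}) = 0.19 + 0.22 + 0.21 = 0.62; P(S=B, R ∈ {A, B, D}) = 0.06 + 0.05 + 0.04 = 0.15.
P(S=B | R ∈ {A, B, D}) = 0.15/0.62 = 0.24194.

0.24194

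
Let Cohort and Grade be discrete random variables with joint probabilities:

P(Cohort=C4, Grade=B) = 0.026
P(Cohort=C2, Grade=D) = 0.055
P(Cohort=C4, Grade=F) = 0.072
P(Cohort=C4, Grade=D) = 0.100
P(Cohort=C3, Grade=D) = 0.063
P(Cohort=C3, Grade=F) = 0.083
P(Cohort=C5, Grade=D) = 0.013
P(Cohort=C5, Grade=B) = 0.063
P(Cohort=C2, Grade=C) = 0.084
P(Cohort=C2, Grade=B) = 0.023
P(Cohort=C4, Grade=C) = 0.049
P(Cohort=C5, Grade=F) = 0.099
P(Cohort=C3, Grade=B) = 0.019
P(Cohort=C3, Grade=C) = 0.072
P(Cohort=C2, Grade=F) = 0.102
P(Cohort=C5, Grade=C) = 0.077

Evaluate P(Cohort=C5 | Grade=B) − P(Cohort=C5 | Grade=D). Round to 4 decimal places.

P(Grade=B) = 0.023 + 0.019 + 0.026 + 0.063 = 0.131; P(Cohort=C5 | Grade=B) = 0.063/0.131 = 0.48092.
P(Grade=D) = 0.055 + 0.063 + 0.100 + 0.013 = 0.231; P(Cohort=C5 | Grade=D) = 0.013/0.231 = 0.05628.
Difference = 0.4246.

0.4246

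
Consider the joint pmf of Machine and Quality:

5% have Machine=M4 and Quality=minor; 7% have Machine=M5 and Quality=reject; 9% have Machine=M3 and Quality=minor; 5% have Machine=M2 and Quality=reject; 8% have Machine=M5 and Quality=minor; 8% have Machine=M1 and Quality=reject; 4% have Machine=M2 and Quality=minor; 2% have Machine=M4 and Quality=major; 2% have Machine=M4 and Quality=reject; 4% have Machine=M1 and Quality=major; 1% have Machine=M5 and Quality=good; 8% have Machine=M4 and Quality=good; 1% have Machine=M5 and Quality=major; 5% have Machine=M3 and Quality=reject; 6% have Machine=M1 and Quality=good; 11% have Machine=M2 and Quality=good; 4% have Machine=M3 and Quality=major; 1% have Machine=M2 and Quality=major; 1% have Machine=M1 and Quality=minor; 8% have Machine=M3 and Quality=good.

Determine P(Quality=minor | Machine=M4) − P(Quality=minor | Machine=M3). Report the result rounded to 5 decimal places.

-0.05204

P(Machine=M4) = 0.08 + 0.05 + 0.02 + 0.02 = 0.17; P(Quality=minor | Machine=M4) = 0.05/0.17 = 0.294118.
P(Machine=M3) = 0.08 + 0.09 + 0.04 + 0.05 = 0.26; P(Quality=minor | Machine=M3) = 0.09/0.26 = 0.346154.
Difference = -0.05204.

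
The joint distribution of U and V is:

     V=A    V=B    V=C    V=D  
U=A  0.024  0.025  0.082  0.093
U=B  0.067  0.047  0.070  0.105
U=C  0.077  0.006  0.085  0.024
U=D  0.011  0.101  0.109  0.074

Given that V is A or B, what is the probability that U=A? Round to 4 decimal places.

0.1369

P(V=A) = 0.024 + 0.067 + 0.077 + 0.011 = 0.179.
P(V=B) = 0.025 + 0.047 + 0.006 + 0.101 = 0.179.
P(V ∈ {A, B}) = 0.179 + 0.179 = 0.358; P(U=A, V ∈ {A, B}) = 0.024 + 0.025 = 0.049.
P(U=A | V ∈ {A, B}) = 0.049/0.358 = 0.1369.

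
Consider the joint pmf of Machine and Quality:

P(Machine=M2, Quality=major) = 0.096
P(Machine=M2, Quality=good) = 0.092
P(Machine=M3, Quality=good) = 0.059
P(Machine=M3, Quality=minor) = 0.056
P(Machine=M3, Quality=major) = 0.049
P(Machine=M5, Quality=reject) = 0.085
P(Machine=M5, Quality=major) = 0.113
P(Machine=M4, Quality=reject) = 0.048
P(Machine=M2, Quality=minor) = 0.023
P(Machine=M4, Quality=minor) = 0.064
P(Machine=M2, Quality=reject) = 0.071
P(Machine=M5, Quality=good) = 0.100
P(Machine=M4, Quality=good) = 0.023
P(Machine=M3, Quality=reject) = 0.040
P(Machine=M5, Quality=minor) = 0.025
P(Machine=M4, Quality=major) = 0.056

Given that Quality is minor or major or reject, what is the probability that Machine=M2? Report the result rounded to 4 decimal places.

P(Quality=minor) = 0.023 + 0.056 + 0.064 + 0.025 = 0.168.
P(Quality=major) = 0.096 + 0.049 + 0.056 + 0.113 = 0.314.
P(Quality=reject) = 0.071 + 0.040 + 0.048 + 0.085 = 0.244.
P(Quality ∈ {minor, major, reject}) = 0.168 + 0.314 + 0.244 = 0.726; P(Machine=M2, Quality ∈ {minor, major, reject}) = 0.023 + 0.096 + 0.071 = 0.190.
P(Machine=M2 | Quality ∈ {minor, major, reject}) = 0.190/0.726 = 0.2617.

0.2617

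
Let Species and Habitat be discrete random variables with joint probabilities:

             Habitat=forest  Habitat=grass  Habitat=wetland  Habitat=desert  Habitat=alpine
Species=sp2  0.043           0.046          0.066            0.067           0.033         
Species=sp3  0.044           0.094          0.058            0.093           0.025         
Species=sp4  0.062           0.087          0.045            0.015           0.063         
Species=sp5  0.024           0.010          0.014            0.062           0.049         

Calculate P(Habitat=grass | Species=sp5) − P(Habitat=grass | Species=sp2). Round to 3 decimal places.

P(Species=sp5) = 0.024 + 0.010 + 0.014 + 0.062 + 0.049 = 0.159; P(Habitat=grass | Species=sp5) = 0.010/0.159 = 0.0629.
P(Species=sp2) = 0.043 + 0.046 + 0.066 + 0.067 + 0.033 = 0.255; P(Habitat=grass | Species=sp2) = 0.046/0.255 = 0.1804.
Difference = -0.117.

-0.117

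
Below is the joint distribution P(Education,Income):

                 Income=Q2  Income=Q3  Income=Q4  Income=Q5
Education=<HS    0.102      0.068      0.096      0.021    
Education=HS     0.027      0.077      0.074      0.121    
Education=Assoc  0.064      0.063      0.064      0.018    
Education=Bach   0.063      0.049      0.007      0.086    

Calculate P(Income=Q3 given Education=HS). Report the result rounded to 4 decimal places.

0.2575

P(Education=HS) = 0.027 + 0.077 + 0.074 + 0.121 = 0.299.
P(Income=Q3 | Education=HS) = 0.077/0.299 = 0.2575.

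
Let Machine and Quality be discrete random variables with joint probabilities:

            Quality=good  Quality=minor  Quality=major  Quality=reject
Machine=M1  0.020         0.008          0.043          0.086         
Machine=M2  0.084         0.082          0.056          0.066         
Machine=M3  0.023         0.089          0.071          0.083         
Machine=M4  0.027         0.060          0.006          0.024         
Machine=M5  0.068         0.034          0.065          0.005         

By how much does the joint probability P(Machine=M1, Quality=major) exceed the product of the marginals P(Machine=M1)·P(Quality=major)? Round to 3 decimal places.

0.005

P(Machine=M1) = 0.020 + 0.008 + 0.043 + 0.086 = 0.157.
P(Quality=major) = 0.043 + 0.056 + 0.071 + 0.006 + 0.065 = 0.241.
P(Machine=M1, Quality=major) − P(Machine=M1)P(Quality=major) = 0.043 − 0.157×0.241 = 0.005.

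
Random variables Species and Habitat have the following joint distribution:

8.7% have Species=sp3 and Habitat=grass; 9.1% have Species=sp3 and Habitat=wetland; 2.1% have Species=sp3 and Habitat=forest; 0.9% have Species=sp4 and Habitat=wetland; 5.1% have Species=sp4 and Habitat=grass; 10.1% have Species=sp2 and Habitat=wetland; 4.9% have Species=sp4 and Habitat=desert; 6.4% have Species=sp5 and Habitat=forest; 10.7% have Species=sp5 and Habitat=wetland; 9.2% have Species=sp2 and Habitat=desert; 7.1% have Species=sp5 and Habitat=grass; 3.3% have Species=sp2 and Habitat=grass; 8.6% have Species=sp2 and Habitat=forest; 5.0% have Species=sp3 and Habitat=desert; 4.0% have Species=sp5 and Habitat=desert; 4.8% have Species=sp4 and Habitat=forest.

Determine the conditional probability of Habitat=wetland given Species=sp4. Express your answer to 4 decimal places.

P(Species=sp4) = 0.048 + 0.051 + 0.009 + 0.049 = 0.157.
P(Habitat=wetland | Species=sp4) = 0.009/0.157 = 0.0573.

0.0573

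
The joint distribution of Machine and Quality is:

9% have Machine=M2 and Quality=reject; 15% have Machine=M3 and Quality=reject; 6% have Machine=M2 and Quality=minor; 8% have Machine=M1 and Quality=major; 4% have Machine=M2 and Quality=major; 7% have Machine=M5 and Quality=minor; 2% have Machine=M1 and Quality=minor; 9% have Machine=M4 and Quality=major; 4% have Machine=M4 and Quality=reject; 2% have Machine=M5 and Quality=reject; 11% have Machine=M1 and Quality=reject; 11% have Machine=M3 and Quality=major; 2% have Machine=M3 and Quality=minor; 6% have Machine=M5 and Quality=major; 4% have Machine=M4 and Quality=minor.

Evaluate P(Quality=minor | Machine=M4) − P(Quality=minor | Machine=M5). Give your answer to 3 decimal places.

P(Machine=M4) = 0.04 + 0.09 + 0.04 = 0.17; P(Quality=minor | Machine=M4) = 0.04/0.17 = 0.2353.
P(Machine=M5) = 0.07 + 0.06 + 0.02 = 0.15; P(Quality=minor | Machine=M5) = 0.07/0.15 = 0.4667.
Difference = -0.231.

-0.231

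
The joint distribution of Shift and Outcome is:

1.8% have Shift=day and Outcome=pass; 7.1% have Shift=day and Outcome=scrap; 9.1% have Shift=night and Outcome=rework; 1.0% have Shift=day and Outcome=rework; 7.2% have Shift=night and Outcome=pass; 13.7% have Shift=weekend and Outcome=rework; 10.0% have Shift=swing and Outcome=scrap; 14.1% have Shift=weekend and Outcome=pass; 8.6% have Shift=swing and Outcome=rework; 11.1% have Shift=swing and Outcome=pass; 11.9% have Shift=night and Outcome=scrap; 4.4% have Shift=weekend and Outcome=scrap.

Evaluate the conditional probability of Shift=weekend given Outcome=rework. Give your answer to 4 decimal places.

0.4228

P(Outcome=rework) = 0.010 + 0.086 + 0.091 + 0.137 = 0.324.
P(Shift=weekend | Outcome=rework) = 0.137/0.324 = 0.4228.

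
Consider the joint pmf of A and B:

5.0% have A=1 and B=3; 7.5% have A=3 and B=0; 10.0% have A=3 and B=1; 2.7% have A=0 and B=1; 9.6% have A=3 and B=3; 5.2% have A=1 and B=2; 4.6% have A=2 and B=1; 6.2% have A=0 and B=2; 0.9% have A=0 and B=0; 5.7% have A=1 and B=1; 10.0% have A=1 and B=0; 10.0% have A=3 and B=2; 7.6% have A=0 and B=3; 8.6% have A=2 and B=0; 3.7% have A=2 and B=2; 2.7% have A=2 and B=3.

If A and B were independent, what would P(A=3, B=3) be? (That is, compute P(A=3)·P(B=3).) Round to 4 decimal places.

0.0924

P(A=3) = 0.075 + 0.100 + 0.100 + 0.096 = 0.371.
P(B=3) = 0.076 + 0.050 + 0.027 + 0.096 = 0.249.
Product: 0.371 × 0.249 = 0.0924.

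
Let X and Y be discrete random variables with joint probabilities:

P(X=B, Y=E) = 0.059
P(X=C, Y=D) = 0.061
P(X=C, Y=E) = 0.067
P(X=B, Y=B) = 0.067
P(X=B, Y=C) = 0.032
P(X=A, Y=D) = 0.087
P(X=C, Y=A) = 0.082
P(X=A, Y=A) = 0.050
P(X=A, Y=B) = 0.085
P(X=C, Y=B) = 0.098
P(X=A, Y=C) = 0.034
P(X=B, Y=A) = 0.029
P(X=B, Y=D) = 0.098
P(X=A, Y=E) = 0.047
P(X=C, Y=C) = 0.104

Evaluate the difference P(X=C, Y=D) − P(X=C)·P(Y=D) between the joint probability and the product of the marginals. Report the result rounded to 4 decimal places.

P(X=C) = 0.082 + 0.098 + 0.104 + 0.061 + 0.067 = 0.412.
P(Y=D) = 0.087 + 0.098 + 0.061 = 0.246.
P(X=C, Y=D) − P(X=C)P(Y=D) = 0.061 − 0.412×0.246 = -0.0404.

-0.0404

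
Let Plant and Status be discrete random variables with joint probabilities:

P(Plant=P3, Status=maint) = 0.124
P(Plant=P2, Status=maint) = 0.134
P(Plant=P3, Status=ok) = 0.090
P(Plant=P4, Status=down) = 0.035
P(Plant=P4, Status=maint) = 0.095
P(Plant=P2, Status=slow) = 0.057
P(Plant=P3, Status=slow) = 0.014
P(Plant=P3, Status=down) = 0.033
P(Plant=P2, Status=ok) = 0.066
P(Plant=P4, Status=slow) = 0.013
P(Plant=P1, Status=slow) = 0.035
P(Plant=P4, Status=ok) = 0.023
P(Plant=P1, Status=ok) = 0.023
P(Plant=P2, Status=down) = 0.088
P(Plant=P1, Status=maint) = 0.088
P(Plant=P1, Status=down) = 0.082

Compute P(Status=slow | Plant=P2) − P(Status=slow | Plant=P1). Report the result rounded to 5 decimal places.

0.01171

P(Plant=P2) = 0.066 + 0.057 + 0.088 + 0.134 = 0.345; P(Status=slow | Plant=P2) = 0.057/0.345 = 0.165217.
P(Plant=P1) = 0.023 + 0.035 + 0.082 + 0.088 = 0.228; P(Status=slow | Plant=P1) = 0.035/0.228 = 0.153509.
Difference = 0.01171.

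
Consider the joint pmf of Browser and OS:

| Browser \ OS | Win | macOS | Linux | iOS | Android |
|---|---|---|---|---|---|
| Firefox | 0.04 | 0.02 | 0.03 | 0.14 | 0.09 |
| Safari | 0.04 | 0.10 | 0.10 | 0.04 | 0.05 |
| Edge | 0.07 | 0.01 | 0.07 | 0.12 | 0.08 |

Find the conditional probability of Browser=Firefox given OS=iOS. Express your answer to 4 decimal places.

P(OS=iOS) = 0.14 + 0.04 + 0.12 = 0.30.
P(Browser=Firefox | OS=iOS) = 0.14/0.30 = 0.4667.

0.4667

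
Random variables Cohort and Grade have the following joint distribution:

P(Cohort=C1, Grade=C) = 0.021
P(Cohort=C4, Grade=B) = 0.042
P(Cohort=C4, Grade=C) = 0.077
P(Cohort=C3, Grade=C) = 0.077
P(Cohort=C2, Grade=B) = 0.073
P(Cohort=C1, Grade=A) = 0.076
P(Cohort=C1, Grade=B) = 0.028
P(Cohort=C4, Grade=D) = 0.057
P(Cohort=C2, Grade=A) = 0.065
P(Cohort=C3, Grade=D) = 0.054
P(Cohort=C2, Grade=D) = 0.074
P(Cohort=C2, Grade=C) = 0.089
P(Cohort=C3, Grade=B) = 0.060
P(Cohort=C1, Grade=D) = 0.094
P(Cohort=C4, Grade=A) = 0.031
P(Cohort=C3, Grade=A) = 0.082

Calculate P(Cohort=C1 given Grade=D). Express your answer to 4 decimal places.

0.3369

P(Grade=D) = 0.094 + 0.074 + 0.054 + 0.057 = 0.279.
P(Cohort=C1 | Grade=D) = 0.094/0.279 = 0.3369.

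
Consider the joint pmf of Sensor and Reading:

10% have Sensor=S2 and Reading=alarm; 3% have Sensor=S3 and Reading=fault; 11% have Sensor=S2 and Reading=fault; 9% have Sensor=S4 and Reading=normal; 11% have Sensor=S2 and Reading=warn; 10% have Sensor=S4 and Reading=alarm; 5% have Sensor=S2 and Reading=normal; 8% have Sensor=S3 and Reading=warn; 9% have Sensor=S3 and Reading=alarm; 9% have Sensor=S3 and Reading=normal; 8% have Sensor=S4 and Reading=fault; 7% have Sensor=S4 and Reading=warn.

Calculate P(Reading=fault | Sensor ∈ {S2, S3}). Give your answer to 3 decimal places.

P(Sensor=S2) = 0.05 + 0.11 + 0.10 + 0.11 = 0.37.
P(Sensor=S3) = 0.09 + 0.08 + 0.09 + 0.03 = 0.29.
P(Sensor ∈ {S2, S3}) = 0.37 + 0.29 = 0.66; P(Reading=fault, Sensor ∈ {S2, S3}) = 0.11 + 0.03 = 0.14.
P(Reading=fault | Sensor ∈ {S2, S3}) = 0.14/0.66 = 0.212.

0.212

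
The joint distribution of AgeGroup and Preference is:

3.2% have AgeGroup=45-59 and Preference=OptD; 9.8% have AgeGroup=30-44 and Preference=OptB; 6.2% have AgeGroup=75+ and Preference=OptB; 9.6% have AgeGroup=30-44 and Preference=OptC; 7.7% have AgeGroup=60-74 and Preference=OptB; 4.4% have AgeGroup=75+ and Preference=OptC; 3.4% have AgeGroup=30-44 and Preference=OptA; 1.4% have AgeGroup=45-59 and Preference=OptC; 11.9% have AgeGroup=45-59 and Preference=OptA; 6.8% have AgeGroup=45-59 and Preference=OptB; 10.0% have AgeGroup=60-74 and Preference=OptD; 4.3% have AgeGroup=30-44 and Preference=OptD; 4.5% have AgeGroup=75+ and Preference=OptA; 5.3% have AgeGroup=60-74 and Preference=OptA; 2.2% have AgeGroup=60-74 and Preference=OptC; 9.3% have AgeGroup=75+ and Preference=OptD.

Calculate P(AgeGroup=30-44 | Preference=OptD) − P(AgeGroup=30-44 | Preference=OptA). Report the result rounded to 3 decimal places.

0.025

P(Preference=OptD) = 0.043 + 0.032 + 0.100 + 0.093 = 0.268; P(AgeGroup=30-44 | Preference=OptD) = 0.043/0.268 = 0.1604.
P(Preference=OptA) = 0.034 + 0.119 + 0.053 + 0.045 = 0.251; P(AgeGroup=30-44 | Preference=OptA) = 0.034/0.251 = 0.1355.
Difference = 0.025.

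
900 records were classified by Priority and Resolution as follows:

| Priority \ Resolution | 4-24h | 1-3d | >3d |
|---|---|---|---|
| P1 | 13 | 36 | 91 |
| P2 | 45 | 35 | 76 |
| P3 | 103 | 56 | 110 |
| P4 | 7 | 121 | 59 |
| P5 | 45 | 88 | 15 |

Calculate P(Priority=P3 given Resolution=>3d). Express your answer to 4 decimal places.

0.3134

Total with Resolution=>3d: 91 + 76 + 110 + 59 + 15 = 351.
P(Priority=P3 | Resolution=>3d) = 110/351 = 0.3134.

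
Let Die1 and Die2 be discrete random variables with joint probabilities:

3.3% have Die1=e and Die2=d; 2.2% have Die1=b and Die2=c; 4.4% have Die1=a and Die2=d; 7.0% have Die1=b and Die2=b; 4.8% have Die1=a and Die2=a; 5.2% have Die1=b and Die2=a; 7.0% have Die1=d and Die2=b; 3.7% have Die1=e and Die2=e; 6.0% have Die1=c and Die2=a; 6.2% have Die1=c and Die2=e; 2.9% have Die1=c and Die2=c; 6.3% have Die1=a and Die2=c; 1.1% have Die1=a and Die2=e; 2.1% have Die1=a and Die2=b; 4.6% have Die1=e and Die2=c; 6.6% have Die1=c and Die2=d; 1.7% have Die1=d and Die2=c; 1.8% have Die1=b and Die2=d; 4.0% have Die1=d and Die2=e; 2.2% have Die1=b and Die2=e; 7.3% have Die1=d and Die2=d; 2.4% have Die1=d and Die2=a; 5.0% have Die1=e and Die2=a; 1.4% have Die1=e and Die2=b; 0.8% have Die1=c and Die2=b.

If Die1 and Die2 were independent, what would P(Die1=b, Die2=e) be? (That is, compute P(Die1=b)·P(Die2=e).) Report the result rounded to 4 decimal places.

0.0316

P(Die1=b) = 0.052 + 0.070 + 0.022 + 0.018 + 0.022 = 0.184.
P(Die2=e) = 0.011 + 0.022 + 0.062 + 0.040 + 0.037 = 0.172.
Product: 0.184 × 0.172 = 0.0316.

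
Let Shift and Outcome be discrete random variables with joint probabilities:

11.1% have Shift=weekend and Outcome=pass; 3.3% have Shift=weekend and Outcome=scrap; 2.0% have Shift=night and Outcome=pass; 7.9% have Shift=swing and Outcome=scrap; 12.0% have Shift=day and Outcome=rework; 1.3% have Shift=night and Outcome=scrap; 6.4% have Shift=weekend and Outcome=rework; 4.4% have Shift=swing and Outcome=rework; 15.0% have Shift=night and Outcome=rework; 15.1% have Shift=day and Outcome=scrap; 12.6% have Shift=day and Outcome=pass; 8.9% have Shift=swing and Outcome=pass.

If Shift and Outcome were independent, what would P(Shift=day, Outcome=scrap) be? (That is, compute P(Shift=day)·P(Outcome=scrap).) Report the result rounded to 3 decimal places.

P(Shift=day) = 0.126 + 0.120 + 0.151 = 0.397.
P(Outcome=scrap) = 0.151 + 0.079 + 0.013 + 0.033 = 0.276.
Product: 0.397 × 0.276 = 0.110.

0.110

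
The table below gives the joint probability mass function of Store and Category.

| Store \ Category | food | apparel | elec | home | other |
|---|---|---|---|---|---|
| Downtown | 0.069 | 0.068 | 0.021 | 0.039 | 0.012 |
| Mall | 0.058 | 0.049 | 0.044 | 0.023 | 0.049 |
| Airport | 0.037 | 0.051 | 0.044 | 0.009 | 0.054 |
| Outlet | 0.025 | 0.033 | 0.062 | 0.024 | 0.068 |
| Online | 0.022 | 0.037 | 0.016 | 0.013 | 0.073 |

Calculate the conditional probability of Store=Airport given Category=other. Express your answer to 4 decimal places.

P(Category=other) = 0.012 + 0.049 + 0.054 + 0.068 + 0.073 = 0.256.
P(Store=Airport | Category=other) = 0.054/0.256 = 0.2109.

0.2109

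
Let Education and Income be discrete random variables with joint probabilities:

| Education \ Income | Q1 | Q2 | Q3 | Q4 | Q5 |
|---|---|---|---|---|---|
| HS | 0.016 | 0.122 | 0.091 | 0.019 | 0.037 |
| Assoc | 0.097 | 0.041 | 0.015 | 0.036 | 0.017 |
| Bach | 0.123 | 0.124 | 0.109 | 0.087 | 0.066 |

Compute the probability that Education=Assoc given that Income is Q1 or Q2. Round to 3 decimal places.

0.264

P(Income=Q1) = 0.016 + 0.097 + 0.123 = 0.236.
P(Income=Q2) = 0.122 + 0.041 + 0.124 = 0.287.
P(Income ∈ {Q1, Q2}) = 0.236 + 0.287 = 0.523; P(Education=Assoc, Income ∈ {Q1, Q2}) = 0.097 + 0.041 = 0.138.
P(Education=Assoc | Income ∈ {Q1, Q2}) = 0.138/0.523 = 0.264.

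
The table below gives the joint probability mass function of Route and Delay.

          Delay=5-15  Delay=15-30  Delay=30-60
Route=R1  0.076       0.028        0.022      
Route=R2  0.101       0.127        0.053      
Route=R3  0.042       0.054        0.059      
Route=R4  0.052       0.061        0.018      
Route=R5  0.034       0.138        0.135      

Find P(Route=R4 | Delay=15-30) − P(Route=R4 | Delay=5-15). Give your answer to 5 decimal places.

P(Delay=15-30) = 0.028 + 0.127 + 0.054 + 0.061 + 0.138 = 0.408; P(Route=R4 | Delay=15-30) = 0.061/0.408 = 0.149510.
P(Delay=5-15) = 0.076 + 0.101 + 0.042 + 0.052 + 0.034 = 0.305; P(Route=R4 | Delay=5-15) = 0.052/0.305 = 0.170492.
Difference = -0.02098.

-0.02098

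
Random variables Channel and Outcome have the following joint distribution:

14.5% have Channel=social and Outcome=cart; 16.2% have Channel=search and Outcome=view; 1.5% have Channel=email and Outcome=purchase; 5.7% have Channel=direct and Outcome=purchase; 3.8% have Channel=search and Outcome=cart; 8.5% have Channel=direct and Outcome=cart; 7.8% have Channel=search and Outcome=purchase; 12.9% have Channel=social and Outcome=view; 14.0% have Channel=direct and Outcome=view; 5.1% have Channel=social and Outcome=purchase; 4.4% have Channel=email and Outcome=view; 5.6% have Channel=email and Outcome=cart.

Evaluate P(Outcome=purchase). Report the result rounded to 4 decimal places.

0.2010

P(Outcome=purchase) = 0.015 + 0.078 + 0.051 + 0.057 = 0.201.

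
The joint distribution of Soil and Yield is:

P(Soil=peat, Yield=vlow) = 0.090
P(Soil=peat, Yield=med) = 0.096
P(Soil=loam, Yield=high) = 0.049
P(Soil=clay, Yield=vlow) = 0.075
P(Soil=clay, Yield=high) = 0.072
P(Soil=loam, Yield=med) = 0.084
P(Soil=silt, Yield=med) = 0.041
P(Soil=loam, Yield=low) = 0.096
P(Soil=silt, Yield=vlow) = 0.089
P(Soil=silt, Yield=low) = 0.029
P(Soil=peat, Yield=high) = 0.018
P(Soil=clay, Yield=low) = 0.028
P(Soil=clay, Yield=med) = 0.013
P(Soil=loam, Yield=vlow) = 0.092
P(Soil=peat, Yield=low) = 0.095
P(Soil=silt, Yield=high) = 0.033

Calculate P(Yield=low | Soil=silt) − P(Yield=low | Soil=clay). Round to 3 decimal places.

P(Soil=silt) = 0.089 + 0.029 + 0.041 + 0.033 = 0.192; P(Yield=low | Soil=silt) = 0.029/0.192 = 0.1510.
P(Soil=clay) = 0.075 + 0.028 + 0.013 + 0.072 = 0.188; P(Yield=low | Soil=clay) = 0.028/0.188 = 0.1489.
Difference = 0.002.

0.002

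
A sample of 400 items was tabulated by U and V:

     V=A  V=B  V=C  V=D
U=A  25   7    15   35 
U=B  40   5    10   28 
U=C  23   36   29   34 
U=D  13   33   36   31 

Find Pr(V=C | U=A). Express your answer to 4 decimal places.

0.1829

Total with U=A: 25 + 7 + 15 + 35 = 82.
P(V=C | U=A) = 15/82 = 0.1829.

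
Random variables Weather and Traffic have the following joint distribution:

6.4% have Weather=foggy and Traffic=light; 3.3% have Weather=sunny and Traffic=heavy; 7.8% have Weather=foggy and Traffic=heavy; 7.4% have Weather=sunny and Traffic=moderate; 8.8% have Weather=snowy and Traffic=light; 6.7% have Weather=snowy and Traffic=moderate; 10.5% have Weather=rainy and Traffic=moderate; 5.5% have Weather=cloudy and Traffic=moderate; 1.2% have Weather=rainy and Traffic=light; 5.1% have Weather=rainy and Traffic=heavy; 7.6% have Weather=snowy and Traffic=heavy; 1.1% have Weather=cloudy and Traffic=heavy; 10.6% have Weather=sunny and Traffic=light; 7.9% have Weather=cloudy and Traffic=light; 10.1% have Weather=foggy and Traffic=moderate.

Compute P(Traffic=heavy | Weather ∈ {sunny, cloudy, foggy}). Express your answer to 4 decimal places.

P(Weather=sunny) = 0.106 + 0.074 + 0.033 = 0.213.
P(Weather=cloudy) = 0.079 + 0.055 + 0.011 = 0.145.
P(Weather=foggy) = 0.064 + 0.101 + 0.078 = 0.243.
P(Weather ∈ {sunny, cloudy, foggy}) = 0.213 + 0.145 + 0.243 = 0.601; P(Traffic=heavy, Weather ∈ {sunny, cloudy, foggy}) = 0.033 + 0.011 + 0.078 = 0.122.
P(Traffic=heavy | Weather ∈ {sunny, cloudy, foggy}) = 0.122/0.601 = 0.2030.

0.2030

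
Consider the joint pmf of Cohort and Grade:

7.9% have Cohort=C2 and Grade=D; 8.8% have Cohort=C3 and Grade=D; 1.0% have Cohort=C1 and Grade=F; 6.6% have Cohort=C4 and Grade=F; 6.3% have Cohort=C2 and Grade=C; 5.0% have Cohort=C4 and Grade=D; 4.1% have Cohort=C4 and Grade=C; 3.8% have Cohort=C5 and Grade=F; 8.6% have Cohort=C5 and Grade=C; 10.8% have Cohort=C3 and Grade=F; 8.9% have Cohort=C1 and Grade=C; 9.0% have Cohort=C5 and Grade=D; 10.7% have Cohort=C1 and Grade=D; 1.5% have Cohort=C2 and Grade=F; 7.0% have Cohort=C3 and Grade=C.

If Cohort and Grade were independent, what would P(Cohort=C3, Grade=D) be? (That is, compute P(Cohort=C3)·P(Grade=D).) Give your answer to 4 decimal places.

P(Cohort=C3) = 0.070 + 0.088 + 0.108 = 0.266.
P(Grade=D) = 0.107 + 0.079 + 0.088 + 0.050 + 0.090 = 0.414.
Product: 0.266 × 0.414 = 0.1101.

0.1101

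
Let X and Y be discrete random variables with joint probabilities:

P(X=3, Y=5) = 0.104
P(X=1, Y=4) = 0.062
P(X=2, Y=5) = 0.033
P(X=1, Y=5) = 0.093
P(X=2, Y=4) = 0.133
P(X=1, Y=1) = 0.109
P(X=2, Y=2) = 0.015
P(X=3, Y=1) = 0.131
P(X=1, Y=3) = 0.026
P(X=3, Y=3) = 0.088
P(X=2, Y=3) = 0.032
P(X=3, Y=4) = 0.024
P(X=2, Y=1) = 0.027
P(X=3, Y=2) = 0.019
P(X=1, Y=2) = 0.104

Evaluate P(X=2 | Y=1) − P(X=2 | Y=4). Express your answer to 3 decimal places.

P(Y=1) = 0.109 + 0.027 + 0.131 = 0.267; P(X=2 | Y=1) = 0.027/0.267 = 0.1011.
P(Y=4) = 0.062 + 0.133 + 0.024 = 0.219; P(X=2 | Y=4) = 0.133/0.219 = 0.6073.
Difference = -0.506.

-0.506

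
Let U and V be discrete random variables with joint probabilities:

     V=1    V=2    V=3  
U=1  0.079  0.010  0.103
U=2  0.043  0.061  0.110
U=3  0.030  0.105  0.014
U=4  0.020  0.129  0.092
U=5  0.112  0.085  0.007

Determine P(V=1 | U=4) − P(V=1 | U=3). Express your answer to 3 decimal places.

P(U=4) = 0.020 + 0.129 + 0.092 = 0.241; P(V=1 | U=4) = 0.020/0.241 = 0.0830.
P(U=3) = 0.030 + 0.105 + 0.014 = 0.149; P(V=1 | U=3) = 0.030/0.149 = 0.2013.
Difference = -0.118.

-0.118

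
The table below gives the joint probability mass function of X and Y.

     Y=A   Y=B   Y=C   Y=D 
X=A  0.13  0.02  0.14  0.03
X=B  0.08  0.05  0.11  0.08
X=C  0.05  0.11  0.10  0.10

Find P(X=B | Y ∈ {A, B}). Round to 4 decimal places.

0.2955

P(Y=A) = 0.13 + 0.08 + 0.05 = 0.26.
P(Y=B) = 0.02 + 0.05 + 0.11 = 0.18.
P(Y ∈ {A, B}) = 0.26 + 0.18 = 0.44; P(X=B, Y ∈ {A, B}) = 0.08 + 0.05 = 0.13.
P(X=B | Y ∈ {A, B}) = 0.13/0.44 = 0.2955.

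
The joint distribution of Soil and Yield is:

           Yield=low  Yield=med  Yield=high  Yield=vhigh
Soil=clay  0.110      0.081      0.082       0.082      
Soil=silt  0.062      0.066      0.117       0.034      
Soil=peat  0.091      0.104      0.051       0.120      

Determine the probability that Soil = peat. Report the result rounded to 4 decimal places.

0.3660

P(Soil=peat) = 0.091 + 0.104 + 0.051 + 0.120 = 0.366.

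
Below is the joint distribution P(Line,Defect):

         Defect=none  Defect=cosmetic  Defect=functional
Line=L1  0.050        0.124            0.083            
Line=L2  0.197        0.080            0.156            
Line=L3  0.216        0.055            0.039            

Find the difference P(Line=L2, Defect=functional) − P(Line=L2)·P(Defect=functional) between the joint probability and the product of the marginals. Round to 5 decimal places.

0.03563

P(Line=L2) = 0.197 + 0.080 + 0.156 = 0.433.
P(Defect=functional) = 0.083 + 0.156 + 0.039 = 0.278.
P(Line=L2, Defect=functional) − P(Line=L2)P(Defect=functional) = 0.156 − 0.433×0.278 = 0.03563.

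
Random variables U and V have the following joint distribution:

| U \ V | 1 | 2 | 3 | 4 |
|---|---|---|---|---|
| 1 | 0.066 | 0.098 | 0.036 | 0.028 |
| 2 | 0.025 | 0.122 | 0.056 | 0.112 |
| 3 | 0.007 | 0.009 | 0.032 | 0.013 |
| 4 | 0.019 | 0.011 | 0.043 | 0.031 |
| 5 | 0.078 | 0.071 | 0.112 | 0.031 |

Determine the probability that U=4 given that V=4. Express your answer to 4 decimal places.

P(V=4) = 0.028 + 0.112 + 0.013 + 0.031 + 0.031 = 0.215.
P(U=4 | V=4) = 0.031/0.215 = 0.1442.

0.1442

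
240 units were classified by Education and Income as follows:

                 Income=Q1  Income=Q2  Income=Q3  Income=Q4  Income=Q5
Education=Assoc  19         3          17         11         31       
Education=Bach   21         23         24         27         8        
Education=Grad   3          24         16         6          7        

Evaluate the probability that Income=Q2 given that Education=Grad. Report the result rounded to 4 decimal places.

Total with Education=Grad: 3 + 24 + 16 + 6 + 7 = 56.
P(Income=Q2 | Education=Grad) = 24/56 = 0.4286.

0.4286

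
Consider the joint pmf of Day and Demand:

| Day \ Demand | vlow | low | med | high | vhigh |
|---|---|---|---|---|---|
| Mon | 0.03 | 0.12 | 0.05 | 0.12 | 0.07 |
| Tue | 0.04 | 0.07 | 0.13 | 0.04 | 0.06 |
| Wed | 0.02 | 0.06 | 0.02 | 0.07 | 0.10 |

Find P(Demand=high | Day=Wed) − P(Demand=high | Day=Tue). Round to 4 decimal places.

0.1416

P(Day=Wed) = 0.02 + 0.06 + 0.02 + 0.07 + 0.10 = 0.27; P(Demand=high | Day=Wed) = 0.07/0.27 = 0.25926.
P(Day=Tue) = 0.04 + 0.07 + 0.13 + 0.04 + 0.06 = 0.34; P(Demand=high | Day=Tue) = 0.04/0.34 = 0.11765.
Difference = 0.1416.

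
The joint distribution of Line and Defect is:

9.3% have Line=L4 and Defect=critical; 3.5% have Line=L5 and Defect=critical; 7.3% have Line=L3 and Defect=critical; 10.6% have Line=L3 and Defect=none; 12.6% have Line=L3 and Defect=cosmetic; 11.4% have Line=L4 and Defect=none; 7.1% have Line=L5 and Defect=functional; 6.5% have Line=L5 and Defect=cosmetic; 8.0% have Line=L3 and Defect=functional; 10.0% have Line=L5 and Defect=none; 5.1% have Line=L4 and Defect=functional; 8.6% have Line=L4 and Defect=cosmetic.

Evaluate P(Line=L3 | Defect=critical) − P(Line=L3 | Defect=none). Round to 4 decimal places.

0.0319

P(Defect=critical) = 0.073 + 0.093 + 0.035 = 0.201; P(Line=L3 | Defect=critical) = 0.073/0.201 = 0.36318.
P(Defect=none) = 0.106 + 0.114 + 0.100 = 0.320; P(Line=L3 | Defect=none) = 0.106/0.320 = 0.33125.
Difference = 0.0319.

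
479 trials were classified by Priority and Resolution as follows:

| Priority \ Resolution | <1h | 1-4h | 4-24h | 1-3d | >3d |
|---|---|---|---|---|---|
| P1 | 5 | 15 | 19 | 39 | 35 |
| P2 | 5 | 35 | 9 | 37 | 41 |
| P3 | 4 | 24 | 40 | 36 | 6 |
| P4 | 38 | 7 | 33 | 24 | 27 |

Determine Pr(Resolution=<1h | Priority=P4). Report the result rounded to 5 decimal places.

0.29457

Total with Priority=P4: 38 + 7 + 33 + 24 + 27 = 129.
P(Resolution=<1h | Priority=P4) = 38/129 = 0.29457.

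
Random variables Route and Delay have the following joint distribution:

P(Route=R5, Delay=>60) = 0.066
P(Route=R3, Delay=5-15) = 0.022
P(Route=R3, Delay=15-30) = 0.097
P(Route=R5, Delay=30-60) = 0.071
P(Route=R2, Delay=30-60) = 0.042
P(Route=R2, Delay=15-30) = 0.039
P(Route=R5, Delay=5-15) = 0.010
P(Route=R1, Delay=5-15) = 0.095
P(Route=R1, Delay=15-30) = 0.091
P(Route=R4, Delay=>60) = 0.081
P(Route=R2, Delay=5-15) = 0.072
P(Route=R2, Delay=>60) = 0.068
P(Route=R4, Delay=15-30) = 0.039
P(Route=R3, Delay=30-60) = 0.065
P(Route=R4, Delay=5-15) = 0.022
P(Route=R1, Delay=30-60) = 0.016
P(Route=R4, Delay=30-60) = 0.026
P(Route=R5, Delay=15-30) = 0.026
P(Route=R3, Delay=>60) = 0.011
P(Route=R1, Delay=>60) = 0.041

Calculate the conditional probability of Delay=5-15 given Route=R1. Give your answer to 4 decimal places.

P(Route=R1) = 0.095 + 0.091 + 0.016 + 0.041 = 0.243.
P(Delay=5-15 | Route=R1) = 0.095/0.243 = 0.3909.

0.3909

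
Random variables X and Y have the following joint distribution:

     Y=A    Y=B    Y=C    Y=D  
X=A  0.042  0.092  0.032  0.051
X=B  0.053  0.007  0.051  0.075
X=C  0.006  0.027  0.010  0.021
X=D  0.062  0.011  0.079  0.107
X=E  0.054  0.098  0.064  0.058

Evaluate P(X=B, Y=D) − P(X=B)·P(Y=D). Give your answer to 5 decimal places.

0.01697

P(X=B) = 0.053 + 0.007 + 0.051 + 0.075 = 0.186.
P(Y=D) = 0.051 + 0.075 + 0.021 + 0.107 + 0.058 = 0.312.
P(X=B, Y=D) − P(X=B)P(Y=D) = 0.075 − 0.186×0.312 = 0.01697.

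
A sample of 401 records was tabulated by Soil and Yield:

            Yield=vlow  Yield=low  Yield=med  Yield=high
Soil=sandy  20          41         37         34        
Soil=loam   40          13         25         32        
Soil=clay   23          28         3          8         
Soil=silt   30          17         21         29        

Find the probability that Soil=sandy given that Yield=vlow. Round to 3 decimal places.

0.177

Total with Yield=vlow: 20 + 40 + 23 + 30 = 113.
P(Soil=sandy | Yield=vlow) = 20/113 = 0.177.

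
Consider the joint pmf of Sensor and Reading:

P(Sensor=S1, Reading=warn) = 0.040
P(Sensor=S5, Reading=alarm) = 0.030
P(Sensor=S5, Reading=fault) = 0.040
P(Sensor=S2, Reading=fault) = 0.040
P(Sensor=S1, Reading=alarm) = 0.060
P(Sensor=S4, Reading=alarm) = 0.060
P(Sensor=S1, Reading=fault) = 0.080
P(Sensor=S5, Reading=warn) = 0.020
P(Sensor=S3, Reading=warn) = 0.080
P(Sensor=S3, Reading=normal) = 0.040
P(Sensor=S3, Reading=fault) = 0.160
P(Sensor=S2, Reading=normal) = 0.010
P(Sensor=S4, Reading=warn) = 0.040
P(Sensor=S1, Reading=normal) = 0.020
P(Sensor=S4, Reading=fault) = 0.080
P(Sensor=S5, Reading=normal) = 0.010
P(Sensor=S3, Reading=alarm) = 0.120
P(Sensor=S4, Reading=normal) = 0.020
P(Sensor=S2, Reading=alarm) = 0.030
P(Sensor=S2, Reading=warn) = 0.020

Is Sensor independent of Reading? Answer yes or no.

Every cell satisfies P(Sensor,Reading) = P(Sensor)·P(Reading). For instance P(Sensor=S2) = 0.100, P(Reading=alarm) = 0.300, and 0.100×0.300 = 0.030 matches the joint entry. So Sensor and Reading are independent.

yes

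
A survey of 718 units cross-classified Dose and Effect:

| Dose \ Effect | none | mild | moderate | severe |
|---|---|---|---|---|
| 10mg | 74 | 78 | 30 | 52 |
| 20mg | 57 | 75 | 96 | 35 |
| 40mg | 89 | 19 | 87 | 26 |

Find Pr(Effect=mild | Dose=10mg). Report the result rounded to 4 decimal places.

Total with Dose=10mg: 74 + 78 + 30 + 52 = 234.
P(Effect=mild | Dose=10mg) = 78/234 = 0.3333.

0.3333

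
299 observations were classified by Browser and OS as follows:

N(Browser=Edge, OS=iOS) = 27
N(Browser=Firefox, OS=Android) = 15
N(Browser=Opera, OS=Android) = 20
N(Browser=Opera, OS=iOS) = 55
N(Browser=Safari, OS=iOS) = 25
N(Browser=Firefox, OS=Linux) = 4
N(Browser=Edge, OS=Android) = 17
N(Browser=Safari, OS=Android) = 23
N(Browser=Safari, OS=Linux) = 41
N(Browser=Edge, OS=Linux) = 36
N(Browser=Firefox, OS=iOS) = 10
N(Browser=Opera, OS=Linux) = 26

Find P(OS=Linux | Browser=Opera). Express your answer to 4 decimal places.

Total with Browser=Opera: 26 + 55 + 20 = 101.
P(OS=Linux | Browser=Opera) = 26/101 = 0.2574.

0.2574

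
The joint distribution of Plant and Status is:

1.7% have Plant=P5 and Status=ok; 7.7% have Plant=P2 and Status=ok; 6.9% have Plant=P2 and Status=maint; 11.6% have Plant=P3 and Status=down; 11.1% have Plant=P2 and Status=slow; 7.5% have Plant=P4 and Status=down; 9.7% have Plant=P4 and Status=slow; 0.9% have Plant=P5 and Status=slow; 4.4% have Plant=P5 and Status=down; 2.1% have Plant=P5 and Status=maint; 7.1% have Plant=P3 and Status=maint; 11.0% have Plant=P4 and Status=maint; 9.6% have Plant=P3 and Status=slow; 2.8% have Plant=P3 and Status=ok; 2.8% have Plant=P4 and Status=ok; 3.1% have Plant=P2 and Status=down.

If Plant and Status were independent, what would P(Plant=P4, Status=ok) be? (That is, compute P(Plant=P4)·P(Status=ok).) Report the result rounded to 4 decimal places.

0.0465

P(Plant=P4) = 0.028 + 0.097 + 0.075 + 0.110 = 0.310.
P(Status=ok) = 0.077 + 0.028 + 0.028 + 0.017 = 0.150.
Product: 0.310 × 0.150 = 0.0465.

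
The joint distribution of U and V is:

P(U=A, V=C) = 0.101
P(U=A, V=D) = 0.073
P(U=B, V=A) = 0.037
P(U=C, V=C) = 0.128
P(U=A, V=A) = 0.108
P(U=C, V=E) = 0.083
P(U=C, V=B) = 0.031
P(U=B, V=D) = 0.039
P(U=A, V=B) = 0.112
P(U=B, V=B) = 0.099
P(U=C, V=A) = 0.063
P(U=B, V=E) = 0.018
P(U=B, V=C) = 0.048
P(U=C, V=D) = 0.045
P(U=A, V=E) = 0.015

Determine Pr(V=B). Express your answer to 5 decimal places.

0.24200

P(V=B) = 0.112 + 0.099 + 0.031 = 0.242.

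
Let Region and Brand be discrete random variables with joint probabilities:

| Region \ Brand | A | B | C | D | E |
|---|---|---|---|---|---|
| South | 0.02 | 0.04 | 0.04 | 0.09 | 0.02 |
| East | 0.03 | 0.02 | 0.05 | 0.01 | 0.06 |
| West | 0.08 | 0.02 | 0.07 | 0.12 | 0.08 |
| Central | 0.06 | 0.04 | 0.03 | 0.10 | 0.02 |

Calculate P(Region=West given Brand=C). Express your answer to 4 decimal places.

P(Brand=C) = 0.04 + 0.05 + 0.07 + 0.03 = 0.19.
P(Region=West | Brand=C) = 0.07/0.19 = 0.3684.

0.3684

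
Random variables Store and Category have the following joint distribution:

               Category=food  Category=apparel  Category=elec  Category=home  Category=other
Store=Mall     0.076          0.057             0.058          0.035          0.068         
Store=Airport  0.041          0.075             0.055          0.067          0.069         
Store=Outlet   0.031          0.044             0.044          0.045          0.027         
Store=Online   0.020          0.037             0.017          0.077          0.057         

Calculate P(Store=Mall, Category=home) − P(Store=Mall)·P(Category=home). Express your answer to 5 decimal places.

-0.03086

P(Store=Mall) = 0.076 + 0.057 + 0.058 + 0.035 + 0.068 = 0.294.
P(Category=home) = 0.035 + 0.067 + 0.045 + 0.077 = 0.224.
P(Store=Mall, Category=home) − P(Store=Mall)P(Category=home) = 0.035 − 0.294×0.224 = -0.03086.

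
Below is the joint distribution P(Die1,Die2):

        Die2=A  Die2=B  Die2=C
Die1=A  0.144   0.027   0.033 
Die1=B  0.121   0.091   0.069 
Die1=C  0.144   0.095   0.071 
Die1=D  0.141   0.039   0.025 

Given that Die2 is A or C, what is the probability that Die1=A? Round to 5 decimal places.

P(Die2=A) = 0.144 + 0.121 + 0.144 + 0.141 = 0.550.
P(Die2=C) = 0.033 + 0.069 + 0.071 + 0.025 = 0.198.
P(Die2 ∈ {A, C}) = 0.550 + 0.198 = 0.748; P(Die1=A, Die2 ∈ {A, C}) = 0.144 + 0.033 = 0.177.
P(Die1=A | Die2 ∈ {A, C}) = 0.177/0.748 = 0.23663.

0.23663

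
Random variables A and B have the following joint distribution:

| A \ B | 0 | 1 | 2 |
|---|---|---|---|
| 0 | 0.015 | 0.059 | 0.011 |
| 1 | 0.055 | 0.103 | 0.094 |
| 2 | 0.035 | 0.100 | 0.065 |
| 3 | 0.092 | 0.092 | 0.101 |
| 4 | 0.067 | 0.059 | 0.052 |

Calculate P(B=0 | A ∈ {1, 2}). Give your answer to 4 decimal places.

P(A=1) = 0.055 + 0.103 + 0.094 = 0.252.
P(A=2) = 0.035 + 0.100 + 0.065 = 0.200.
P(A ∈ {1, 2}) = 0.252 + 0.200 = 0.452; P(B=0, A ∈ {1, 2}) = 0.055 + 0.035 = 0.090.
P(B=0 | A ∈ {1, 2}) = 0.090/0.452 = 0.1991.

0.1991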